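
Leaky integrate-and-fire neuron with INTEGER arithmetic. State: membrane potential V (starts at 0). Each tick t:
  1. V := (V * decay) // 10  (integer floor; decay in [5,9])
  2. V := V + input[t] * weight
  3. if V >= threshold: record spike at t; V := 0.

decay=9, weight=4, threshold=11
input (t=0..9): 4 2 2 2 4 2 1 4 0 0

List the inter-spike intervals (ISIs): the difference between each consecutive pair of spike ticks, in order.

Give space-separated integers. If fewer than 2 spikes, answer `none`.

t=0: input=4 -> V=0 FIRE
t=1: input=2 -> V=8
t=2: input=2 -> V=0 FIRE
t=3: input=2 -> V=8
t=4: input=4 -> V=0 FIRE
t=5: input=2 -> V=8
t=6: input=1 -> V=0 FIRE
t=7: input=4 -> V=0 FIRE
t=8: input=0 -> V=0
t=9: input=0 -> V=0

Answer: 2 2 2 1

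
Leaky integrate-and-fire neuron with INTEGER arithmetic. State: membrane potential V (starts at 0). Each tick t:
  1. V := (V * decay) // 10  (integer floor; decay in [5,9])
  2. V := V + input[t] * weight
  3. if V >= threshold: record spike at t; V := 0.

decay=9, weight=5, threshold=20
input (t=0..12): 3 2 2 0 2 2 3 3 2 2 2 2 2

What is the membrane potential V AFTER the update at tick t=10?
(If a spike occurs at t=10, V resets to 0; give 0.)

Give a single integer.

t=0: input=3 -> V=15
t=1: input=2 -> V=0 FIRE
t=2: input=2 -> V=10
t=3: input=0 -> V=9
t=4: input=2 -> V=18
t=5: input=2 -> V=0 FIRE
t=6: input=3 -> V=15
t=7: input=3 -> V=0 FIRE
t=8: input=2 -> V=10
t=9: input=2 -> V=19
t=10: input=2 -> V=0 FIRE
t=11: input=2 -> V=10
t=12: input=2 -> V=19

Answer: 0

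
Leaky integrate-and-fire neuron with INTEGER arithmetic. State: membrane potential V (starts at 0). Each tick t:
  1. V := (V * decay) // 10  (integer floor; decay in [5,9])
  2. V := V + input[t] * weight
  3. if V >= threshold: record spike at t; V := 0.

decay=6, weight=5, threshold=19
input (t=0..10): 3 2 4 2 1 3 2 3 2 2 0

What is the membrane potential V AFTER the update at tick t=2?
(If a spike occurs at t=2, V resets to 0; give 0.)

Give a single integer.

t=0: input=3 -> V=15
t=1: input=2 -> V=0 FIRE
t=2: input=4 -> V=0 FIRE
t=3: input=2 -> V=10
t=4: input=1 -> V=11
t=5: input=3 -> V=0 FIRE
t=6: input=2 -> V=10
t=7: input=3 -> V=0 FIRE
t=8: input=2 -> V=10
t=9: input=2 -> V=16
t=10: input=0 -> V=9

Answer: 0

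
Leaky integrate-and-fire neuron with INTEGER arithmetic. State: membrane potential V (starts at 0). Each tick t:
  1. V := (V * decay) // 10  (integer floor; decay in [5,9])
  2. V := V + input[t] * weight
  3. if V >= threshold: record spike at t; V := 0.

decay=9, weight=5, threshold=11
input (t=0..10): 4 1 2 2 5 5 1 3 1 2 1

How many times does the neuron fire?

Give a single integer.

t=0: input=4 -> V=0 FIRE
t=1: input=1 -> V=5
t=2: input=2 -> V=0 FIRE
t=3: input=2 -> V=10
t=4: input=5 -> V=0 FIRE
t=5: input=5 -> V=0 FIRE
t=6: input=1 -> V=5
t=7: input=3 -> V=0 FIRE
t=8: input=1 -> V=5
t=9: input=2 -> V=0 FIRE
t=10: input=1 -> V=5

Answer: 6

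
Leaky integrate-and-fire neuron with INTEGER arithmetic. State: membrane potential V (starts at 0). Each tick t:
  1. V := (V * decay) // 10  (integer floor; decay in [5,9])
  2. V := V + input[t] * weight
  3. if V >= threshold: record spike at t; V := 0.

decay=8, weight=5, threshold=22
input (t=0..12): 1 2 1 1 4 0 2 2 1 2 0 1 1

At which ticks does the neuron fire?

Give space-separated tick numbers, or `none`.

t=0: input=1 -> V=5
t=1: input=2 -> V=14
t=2: input=1 -> V=16
t=3: input=1 -> V=17
t=4: input=4 -> V=0 FIRE
t=5: input=0 -> V=0
t=6: input=2 -> V=10
t=7: input=2 -> V=18
t=8: input=1 -> V=19
t=9: input=2 -> V=0 FIRE
t=10: input=0 -> V=0
t=11: input=1 -> V=5
t=12: input=1 -> V=9

Answer: 4 9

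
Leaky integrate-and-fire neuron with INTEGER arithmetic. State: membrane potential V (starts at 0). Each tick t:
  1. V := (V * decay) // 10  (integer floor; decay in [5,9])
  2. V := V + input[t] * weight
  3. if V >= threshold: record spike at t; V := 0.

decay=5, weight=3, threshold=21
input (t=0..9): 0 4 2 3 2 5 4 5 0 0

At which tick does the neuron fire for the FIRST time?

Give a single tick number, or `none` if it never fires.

Answer: 5

Derivation:
t=0: input=0 -> V=0
t=1: input=4 -> V=12
t=2: input=2 -> V=12
t=3: input=3 -> V=15
t=4: input=2 -> V=13
t=5: input=5 -> V=0 FIRE
t=6: input=4 -> V=12
t=7: input=5 -> V=0 FIRE
t=8: input=0 -> V=0
t=9: input=0 -> V=0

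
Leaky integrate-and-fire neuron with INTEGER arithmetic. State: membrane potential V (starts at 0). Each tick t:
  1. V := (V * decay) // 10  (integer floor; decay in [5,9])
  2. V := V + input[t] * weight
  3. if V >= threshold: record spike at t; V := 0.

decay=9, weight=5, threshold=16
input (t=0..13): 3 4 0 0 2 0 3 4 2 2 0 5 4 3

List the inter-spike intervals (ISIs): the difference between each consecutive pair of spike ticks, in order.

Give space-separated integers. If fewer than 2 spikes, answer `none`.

t=0: input=3 -> V=15
t=1: input=4 -> V=0 FIRE
t=2: input=0 -> V=0
t=3: input=0 -> V=0
t=4: input=2 -> V=10
t=5: input=0 -> V=9
t=6: input=3 -> V=0 FIRE
t=7: input=4 -> V=0 FIRE
t=8: input=2 -> V=10
t=9: input=2 -> V=0 FIRE
t=10: input=0 -> V=0
t=11: input=5 -> V=0 FIRE
t=12: input=4 -> V=0 FIRE
t=13: input=3 -> V=15

Answer: 5 1 2 2 1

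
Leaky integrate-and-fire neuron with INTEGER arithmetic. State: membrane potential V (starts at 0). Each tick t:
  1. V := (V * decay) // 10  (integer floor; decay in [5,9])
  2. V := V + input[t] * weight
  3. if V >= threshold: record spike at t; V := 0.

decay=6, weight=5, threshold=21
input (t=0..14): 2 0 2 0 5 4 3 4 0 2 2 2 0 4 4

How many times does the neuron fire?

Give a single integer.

t=0: input=2 -> V=10
t=1: input=0 -> V=6
t=2: input=2 -> V=13
t=3: input=0 -> V=7
t=4: input=5 -> V=0 FIRE
t=5: input=4 -> V=20
t=6: input=3 -> V=0 FIRE
t=7: input=4 -> V=20
t=8: input=0 -> V=12
t=9: input=2 -> V=17
t=10: input=2 -> V=20
t=11: input=2 -> V=0 FIRE
t=12: input=0 -> V=0
t=13: input=4 -> V=20
t=14: input=4 -> V=0 FIRE

Answer: 4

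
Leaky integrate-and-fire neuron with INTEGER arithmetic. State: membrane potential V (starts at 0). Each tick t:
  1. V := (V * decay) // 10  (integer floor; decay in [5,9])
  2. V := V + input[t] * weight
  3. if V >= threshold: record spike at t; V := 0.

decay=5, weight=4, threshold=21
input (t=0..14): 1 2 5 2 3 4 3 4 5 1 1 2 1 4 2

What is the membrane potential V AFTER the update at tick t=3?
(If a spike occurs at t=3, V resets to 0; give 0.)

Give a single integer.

Answer: 8

Derivation:
t=0: input=1 -> V=4
t=1: input=2 -> V=10
t=2: input=5 -> V=0 FIRE
t=3: input=2 -> V=8
t=4: input=3 -> V=16
t=5: input=4 -> V=0 FIRE
t=6: input=3 -> V=12
t=7: input=4 -> V=0 FIRE
t=8: input=5 -> V=20
t=9: input=1 -> V=14
t=10: input=1 -> V=11
t=11: input=2 -> V=13
t=12: input=1 -> V=10
t=13: input=4 -> V=0 FIRE
t=14: input=2 -> V=8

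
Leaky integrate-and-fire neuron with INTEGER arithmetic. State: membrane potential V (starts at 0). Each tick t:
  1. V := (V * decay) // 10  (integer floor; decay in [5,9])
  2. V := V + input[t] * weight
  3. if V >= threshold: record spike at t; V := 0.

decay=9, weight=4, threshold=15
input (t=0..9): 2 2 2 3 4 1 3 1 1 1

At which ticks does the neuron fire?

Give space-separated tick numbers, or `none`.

t=0: input=2 -> V=8
t=1: input=2 -> V=0 FIRE
t=2: input=2 -> V=8
t=3: input=3 -> V=0 FIRE
t=4: input=4 -> V=0 FIRE
t=5: input=1 -> V=4
t=6: input=3 -> V=0 FIRE
t=7: input=1 -> V=4
t=8: input=1 -> V=7
t=9: input=1 -> V=10

Answer: 1 3 4 6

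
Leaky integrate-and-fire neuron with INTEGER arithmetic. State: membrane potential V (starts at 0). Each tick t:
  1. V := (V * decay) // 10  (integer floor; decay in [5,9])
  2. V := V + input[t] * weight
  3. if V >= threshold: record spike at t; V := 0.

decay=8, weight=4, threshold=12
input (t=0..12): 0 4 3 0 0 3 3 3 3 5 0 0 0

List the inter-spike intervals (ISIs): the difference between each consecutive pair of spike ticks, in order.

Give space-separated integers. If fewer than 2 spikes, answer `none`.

t=0: input=0 -> V=0
t=1: input=4 -> V=0 FIRE
t=2: input=3 -> V=0 FIRE
t=3: input=0 -> V=0
t=4: input=0 -> V=0
t=5: input=3 -> V=0 FIRE
t=6: input=3 -> V=0 FIRE
t=7: input=3 -> V=0 FIRE
t=8: input=3 -> V=0 FIRE
t=9: input=5 -> V=0 FIRE
t=10: input=0 -> V=0
t=11: input=0 -> V=0
t=12: input=0 -> V=0

Answer: 1 3 1 1 1 1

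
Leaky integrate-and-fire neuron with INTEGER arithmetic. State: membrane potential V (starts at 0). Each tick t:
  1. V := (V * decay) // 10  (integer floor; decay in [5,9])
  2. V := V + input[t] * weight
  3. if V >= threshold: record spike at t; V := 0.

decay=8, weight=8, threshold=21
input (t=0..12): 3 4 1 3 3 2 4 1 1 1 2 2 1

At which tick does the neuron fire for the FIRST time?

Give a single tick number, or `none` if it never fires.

Answer: 0

Derivation:
t=0: input=3 -> V=0 FIRE
t=1: input=4 -> V=0 FIRE
t=2: input=1 -> V=8
t=3: input=3 -> V=0 FIRE
t=4: input=3 -> V=0 FIRE
t=5: input=2 -> V=16
t=6: input=4 -> V=0 FIRE
t=7: input=1 -> V=8
t=8: input=1 -> V=14
t=9: input=1 -> V=19
t=10: input=2 -> V=0 FIRE
t=11: input=2 -> V=16
t=12: input=1 -> V=20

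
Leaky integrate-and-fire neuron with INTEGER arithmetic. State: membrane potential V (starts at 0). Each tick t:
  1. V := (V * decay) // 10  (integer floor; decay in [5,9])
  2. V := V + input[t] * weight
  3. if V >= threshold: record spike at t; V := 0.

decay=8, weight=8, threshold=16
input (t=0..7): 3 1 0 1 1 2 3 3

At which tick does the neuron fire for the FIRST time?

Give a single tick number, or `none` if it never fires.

Answer: 0

Derivation:
t=0: input=3 -> V=0 FIRE
t=1: input=1 -> V=8
t=2: input=0 -> V=6
t=3: input=1 -> V=12
t=4: input=1 -> V=0 FIRE
t=5: input=2 -> V=0 FIRE
t=6: input=3 -> V=0 FIRE
t=7: input=3 -> V=0 FIRE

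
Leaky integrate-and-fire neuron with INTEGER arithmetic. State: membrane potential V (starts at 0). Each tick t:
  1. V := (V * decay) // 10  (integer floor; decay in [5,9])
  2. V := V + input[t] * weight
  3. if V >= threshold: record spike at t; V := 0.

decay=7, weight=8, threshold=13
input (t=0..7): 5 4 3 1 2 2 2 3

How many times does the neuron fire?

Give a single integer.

Answer: 7

Derivation:
t=0: input=5 -> V=0 FIRE
t=1: input=4 -> V=0 FIRE
t=2: input=3 -> V=0 FIRE
t=3: input=1 -> V=8
t=4: input=2 -> V=0 FIRE
t=5: input=2 -> V=0 FIRE
t=6: input=2 -> V=0 FIRE
t=7: input=3 -> V=0 FIRE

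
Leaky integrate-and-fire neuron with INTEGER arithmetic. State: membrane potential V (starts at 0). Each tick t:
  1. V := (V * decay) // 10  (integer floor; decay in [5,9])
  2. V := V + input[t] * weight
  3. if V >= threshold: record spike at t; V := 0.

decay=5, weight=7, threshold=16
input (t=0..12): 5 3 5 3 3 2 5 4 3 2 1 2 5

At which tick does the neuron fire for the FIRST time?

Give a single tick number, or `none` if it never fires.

Answer: 0

Derivation:
t=0: input=5 -> V=0 FIRE
t=1: input=3 -> V=0 FIRE
t=2: input=5 -> V=0 FIRE
t=3: input=3 -> V=0 FIRE
t=4: input=3 -> V=0 FIRE
t=5: input=2 -> V=14
t=6: input=5 -> V=0 FIRE
t=7: input=4 -> V=0 FIRE
t=8: input=3 -> V=0 FIRE
t=9: input=2 -> V=14
t=10: input=1 -> V=14
t=11: input=2 -> V=0 FIRE
t=12: input=5 -> V=0 FIRE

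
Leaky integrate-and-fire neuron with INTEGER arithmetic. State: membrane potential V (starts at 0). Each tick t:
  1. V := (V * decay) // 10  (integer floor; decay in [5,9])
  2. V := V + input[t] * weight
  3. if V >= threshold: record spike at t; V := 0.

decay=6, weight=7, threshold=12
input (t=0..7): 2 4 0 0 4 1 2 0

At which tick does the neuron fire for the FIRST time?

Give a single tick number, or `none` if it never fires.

t=0: input=2 -> V=0 FIRE
t=1: input=4 -> V=0 FIRE
t=2: input=0 -> V=0
t=3: input=0 -> V=0
t=4: input=4 -> V=0 FIRE
t=5: input=1 -> V=7
t=6: input=2 -> V=0 FIRE
t=7: input=0 -> V=0

Answer: 0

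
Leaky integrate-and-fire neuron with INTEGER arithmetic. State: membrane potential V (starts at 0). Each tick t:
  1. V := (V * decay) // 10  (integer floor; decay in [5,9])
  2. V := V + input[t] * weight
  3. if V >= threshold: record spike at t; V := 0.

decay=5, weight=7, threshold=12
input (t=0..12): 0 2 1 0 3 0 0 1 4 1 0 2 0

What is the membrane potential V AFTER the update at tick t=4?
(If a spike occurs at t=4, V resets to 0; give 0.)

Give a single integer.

t=0: input=0 -> V=0
t=1: input=2 -> V=0 FIRE
t=2: input=1 -> V=7
t=3: input=0 -> V=3
t=4: input=3 -> V=0 FIRE
t=5: input=0 -> V=0
t=6: input=0 -> V=0
t=7: input=1 -> V=7
t=8: input=4 -> V=0 FIRE
t=9: input=1 -> V=7
t=10: input=0 -> V=3
t=11: input=2 -> V=0 FIRE
t=12: input=0 -> V=0

Answer: 0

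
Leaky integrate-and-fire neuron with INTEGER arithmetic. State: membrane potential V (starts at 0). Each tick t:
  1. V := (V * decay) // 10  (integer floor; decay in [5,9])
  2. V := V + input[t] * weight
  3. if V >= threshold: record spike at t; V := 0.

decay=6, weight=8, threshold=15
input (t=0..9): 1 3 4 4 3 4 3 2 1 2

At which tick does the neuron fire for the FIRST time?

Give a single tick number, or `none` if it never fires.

Answer: 1

Derivation:
t=0: input=1 -> V=8
t=1: input=3 -> V=0 FIRE
t=2: input=4 -> V=0 FIRE
t=3: input=4 -> V=0 FIRE
t=4: input=3 -> V=0 FIRE
t=5: input=4 -> V=0 FIRE
t=6: input=3 -> V=0 FIRE
t=7: input=2 -> V=0 FIRE
t=8: input=1 -> V=8
t=9: input=2 -> V=0 FIRE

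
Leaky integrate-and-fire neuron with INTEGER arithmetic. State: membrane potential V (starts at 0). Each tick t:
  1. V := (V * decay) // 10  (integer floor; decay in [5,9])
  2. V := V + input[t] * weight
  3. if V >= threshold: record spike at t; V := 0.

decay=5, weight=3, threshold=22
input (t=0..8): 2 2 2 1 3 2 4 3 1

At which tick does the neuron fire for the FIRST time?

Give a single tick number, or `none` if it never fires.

Answer: none

Derivation:
t=0: input=2 -> V=6
t=1: input=2 -> V=9
t=2: input=2 -> V=10
t=3: input=1 -> V=8
t=4: input=3 -> V=13
t=5: input=2 -> V=12
t=6: input=4 -> V=18
t=7: input=3 -> V=18
t=8: input=1 -> V=12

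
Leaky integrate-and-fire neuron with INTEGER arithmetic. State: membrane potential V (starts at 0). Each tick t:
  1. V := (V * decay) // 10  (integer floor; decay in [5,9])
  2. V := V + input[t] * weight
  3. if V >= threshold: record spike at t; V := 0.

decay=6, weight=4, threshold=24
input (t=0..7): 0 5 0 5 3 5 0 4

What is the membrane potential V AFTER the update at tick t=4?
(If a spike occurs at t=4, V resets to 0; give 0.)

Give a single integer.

Answer: 12

Derivation:
t=0: input=0 -> V=0
t=1: input=5 -> V=20
t=2: input=0 -> V=12
t=3: input=5 -> V=0 FIRE
t=4: input=3 -> V=12
t=5: input=5 -> V=0 FIRE
t=6: input=0 -> V=0
t=7: input=4 -> V=16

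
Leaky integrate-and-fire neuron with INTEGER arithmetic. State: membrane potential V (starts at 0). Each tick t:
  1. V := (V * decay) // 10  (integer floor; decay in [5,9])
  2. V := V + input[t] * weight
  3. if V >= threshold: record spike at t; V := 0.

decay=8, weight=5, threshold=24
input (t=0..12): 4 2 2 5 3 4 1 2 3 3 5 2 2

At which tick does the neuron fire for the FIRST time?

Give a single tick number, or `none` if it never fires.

t=0: input=4 -> V=20
t=1: input=2 -> V=0 FIRE
t=2: input=2 -> V=10
t=3: input=5 -> V=0 FIRE
t=4: input=3 -> V=15
t=5: input=4 -> V=0 FIRE
t=6: input=1 -> V=5
t=7: input=2 -> V=14
t=8: input=3 -> V=0 FIRE
t=9: input=3 -> V=15
t=10: input=5 -> V=0 FIRE
t=11: input=2 -> V=10
t=12: input=2 -> V=18

Answer: 1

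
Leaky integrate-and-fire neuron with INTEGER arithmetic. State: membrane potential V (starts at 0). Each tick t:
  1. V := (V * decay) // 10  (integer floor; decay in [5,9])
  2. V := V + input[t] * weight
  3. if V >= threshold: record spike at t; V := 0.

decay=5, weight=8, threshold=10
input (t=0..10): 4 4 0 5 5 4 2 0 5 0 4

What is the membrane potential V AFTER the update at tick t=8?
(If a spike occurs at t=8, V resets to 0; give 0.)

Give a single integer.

Answer: 0

Derivation:
t=0: input=4 -> V=0 FIRE
t=1: input=4 -> V=0 FIRE
t=2: input=0 -> V=0
t=3: input=5 -> V=0 FIRE
t=4: input=5 -> V=0 FIRE
t=5: input=4 -> V=0 FIRE
t=6: input=2 -> V=0 FIRE
t=7: input=0 -> V=0
t=8: input=5 -> V=0 FIRE
t=9: input=0 -> V=0
t=10: input=4 -> V=0 FIRE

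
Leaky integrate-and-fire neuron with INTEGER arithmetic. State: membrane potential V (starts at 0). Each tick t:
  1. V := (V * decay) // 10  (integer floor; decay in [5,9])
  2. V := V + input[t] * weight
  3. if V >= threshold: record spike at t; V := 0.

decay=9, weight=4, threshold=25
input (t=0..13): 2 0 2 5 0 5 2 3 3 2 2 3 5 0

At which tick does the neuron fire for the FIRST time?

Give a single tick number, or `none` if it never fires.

Answer: 3

Derivation:
t=0: input=2 -> V=8
t=1: input=0 -> V=7
t=2: input=2 -> V=14
t=3: input=5 -> V=0 FIRE
t=4: input=0 -> V=0
t=5: input=5 -> V=20
t=6: input=2 -> V=0 FIRE
t=7: input=3 -> V=12
t=8: input=3 -> V=22
t=9: input=2 -> V=0 FIRE
t=10: input=2 -> V=8
t=11: input=3 -> V=19
t=12: input=5 -> V=0 FIRE
t=13: input=0 -> V=0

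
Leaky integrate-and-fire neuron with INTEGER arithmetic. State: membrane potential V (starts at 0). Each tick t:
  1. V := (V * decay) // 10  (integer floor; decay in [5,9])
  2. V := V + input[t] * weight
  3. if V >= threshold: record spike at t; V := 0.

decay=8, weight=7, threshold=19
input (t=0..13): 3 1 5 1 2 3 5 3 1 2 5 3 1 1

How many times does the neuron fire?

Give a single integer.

t=0: input=3 -> V=0 FIRE
t=1: input=1 -> V=7
t=2: input=5 -> V=0 FIRE
t=3: input=1 -> V=7
t=4: input=2 -> V=0 FIRE
t=5: input=3 -> V=0 FIRE
t=6: input=5 -> V=0 FIRE
t=7: input=3 -> V=0 FIRE
t=8: input=1 -> V=7
t=9: input=2 -> V=0 FIRE
t=10: input=5 -> V=0 FIRE
t=11: input=3 -> V=0 FIRE
t=12: input=1 -> V=7
t=13: input=1 -> V=12

Answer: 9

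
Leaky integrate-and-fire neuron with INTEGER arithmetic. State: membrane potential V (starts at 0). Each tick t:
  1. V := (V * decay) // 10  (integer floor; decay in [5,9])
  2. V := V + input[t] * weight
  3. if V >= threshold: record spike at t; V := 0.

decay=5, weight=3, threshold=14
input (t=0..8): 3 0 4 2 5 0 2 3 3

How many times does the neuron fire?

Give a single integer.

Answer: 3

Derivation:
t=0: input=3 -> V=9
t=1: input=0 -> V=4
t=2: input=4 -> V=0 FIRE
t=3: input=2 -> V=6
t=4: input=5 -> V=0 FIRE
t=5: input=0 -> V=0
t=6: input=2 -> V=6
t=7: input=3 -> V=12
t=8: input=3 -> V=0 FIRE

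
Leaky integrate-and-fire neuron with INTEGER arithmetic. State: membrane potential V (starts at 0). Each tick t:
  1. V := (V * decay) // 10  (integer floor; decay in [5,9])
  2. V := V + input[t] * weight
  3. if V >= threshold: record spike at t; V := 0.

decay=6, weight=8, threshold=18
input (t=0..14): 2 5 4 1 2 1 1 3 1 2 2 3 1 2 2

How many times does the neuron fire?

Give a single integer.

Answer: 7

Derivation:
t=0: input=2 -> V=16
t=1: input=5 -> V=0 FIRE
t=2: input=4 -> V=0 FIRE
t=3: input=1 -> V=8
t=4: input=2 -> V=0 FIRE
t=5: input=1 -> V=8
t=6: input=1 -> V=12
t=7: input=3 -> V=0 FIRE
t=8: input=1 -> V=8
t=9: input=2 -> V=0 FIRE
t=10: input=2 -> V=16
t=11: input=3 -> V=0 FIRE
t=12: input=1 -> V=8
t=13: input=2 -> V=0 FIRE
t=14: input=2 -> V=16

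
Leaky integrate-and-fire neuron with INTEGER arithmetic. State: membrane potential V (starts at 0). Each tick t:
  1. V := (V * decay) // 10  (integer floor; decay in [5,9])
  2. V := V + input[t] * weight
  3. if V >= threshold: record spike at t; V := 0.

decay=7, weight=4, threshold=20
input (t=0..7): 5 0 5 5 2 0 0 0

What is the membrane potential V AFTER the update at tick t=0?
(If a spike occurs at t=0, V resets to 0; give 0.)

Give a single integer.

t=0: input=5 -> V=0 FIRE
t=1: input=0 -> V=0
t=2: input=5 -> V=0 FIRE
t=3: input=5 -> V=0 FIRE
t=4: input=2 -> V=8
t=5: input=0 -> V=5
t=6: input=0 -> V=3
t=7: input=0 -> V=2

Answer: 0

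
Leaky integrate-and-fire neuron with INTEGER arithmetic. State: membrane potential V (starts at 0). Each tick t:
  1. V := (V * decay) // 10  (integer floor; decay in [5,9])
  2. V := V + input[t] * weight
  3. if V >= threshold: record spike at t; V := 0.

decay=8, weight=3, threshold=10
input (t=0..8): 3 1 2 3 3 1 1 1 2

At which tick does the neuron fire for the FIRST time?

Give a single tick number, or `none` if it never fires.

Answer: 1

Derivation:
t=0: input=3 -> V=9
t=1: input=1 -> V=0 FIRE
t=2: input=2 -> V=6
t=3: input=3 -> V=0 FIRE
t=4: input=3 -> V=9
t=5: input=1 -> V=0 FIRE
t=6: input=1 -> V=3
t=7: input=1 -> V=5
t=8: input=2 -> V=0 FIRE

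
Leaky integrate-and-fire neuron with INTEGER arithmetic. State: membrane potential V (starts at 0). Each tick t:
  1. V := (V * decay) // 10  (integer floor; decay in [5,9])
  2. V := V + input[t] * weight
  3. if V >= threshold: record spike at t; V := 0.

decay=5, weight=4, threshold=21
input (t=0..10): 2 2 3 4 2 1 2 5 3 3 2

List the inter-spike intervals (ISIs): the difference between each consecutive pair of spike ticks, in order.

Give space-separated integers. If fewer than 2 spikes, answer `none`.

t=0: input=2 -> V=8
t=1: input=2 -> V=12
t=2: input=3 -> V=18
t=3: input=4 -> V=0 FIRE
t=4: input=2 -> V=8
t=5: input=1 -> V=8
t=6: input=2 -> V=12
t=7: input=5 -> V=0 FIRE
t=8: input=3 -> V=12
t=9: input=3 -> V=18
t=10: input=2 -> V=17

Answer: 4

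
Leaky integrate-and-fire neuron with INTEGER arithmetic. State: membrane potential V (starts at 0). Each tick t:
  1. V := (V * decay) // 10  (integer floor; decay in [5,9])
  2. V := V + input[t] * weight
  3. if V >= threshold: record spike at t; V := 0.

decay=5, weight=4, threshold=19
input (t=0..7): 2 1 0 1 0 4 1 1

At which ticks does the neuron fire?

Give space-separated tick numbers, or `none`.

t=0: input=2 -> V=8
t=1: input=1 -> V=8
t=2: input=0 -> V=4
t=3: input=1 -> V=6
t=4: input=0 -> V=3
t=5: input=4 -> V=17
t=6: input=1 -> V=12
t=7: input=1 -> V=10

Answer: none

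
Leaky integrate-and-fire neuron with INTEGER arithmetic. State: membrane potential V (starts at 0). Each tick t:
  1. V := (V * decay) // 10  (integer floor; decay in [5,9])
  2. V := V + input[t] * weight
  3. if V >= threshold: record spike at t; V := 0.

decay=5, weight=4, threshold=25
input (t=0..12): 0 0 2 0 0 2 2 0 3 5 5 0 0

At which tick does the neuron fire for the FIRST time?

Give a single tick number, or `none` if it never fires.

Answer: 9

Derivation:
t=0: input=0 -> V=0
t=1: input=0 -> V=0
t=2: input=2 -> V=8
t=3: input=0 -> V=4
t=4: input=0 -> V=2
t=5: input=2 -> V=9
t=6: input=2 -> V=12
t=7: input=0 -> V=6
t=8: input=3 -> V=15
t=9: input=5 -> V=0 FIRE
t=10: input=5 -> V=20
t=11: input=0 -> V=10
t=12: input=0 -> V=5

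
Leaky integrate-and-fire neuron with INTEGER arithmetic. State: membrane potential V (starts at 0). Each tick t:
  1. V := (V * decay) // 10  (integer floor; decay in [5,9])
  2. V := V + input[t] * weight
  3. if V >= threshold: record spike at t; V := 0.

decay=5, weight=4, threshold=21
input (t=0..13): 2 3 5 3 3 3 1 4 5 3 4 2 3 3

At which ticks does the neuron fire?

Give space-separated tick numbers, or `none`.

t=0: input=2 -> V=8
t=1: input=3 -> V=16
t=2: input=5 -> V=0 FIRE
t=3: input=3 -> V=12
t=4: input=3 -> V=18
t=5: input=3 -> V=0 FIRE
t=6: input=1 -> V=4
t=7: input=4 -> V=18
t=8: input=5 -> V=0 FIRE
t=9: input=3 -> V=12
t=10: input=4 -> V=0 FIRE
t=11: input=2 -> V=8
t=12: input=3 -> V=16
t=13: input=3 -> V=20

Answer: 2 5 8 10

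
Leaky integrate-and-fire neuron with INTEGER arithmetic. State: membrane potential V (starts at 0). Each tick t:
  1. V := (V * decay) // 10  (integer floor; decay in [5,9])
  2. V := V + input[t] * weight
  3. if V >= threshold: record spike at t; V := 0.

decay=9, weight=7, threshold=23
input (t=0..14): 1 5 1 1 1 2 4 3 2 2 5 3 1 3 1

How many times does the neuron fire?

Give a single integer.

Answer: 7

Derivation:
t=0: input=1 -> V=7
t=1: input=5 -> V=0 FIRE
t=2: input=1 -> V=7
t=3: input=1 -> V=13
t=4: input=1 -> V=18
t=5: input=2 -> V=0 FIRE
t=6: input=4 -> V=0 FIRE
t=7: input=3 -> V=21
t=8: input=2 -> V=0 FIRE
t=9: input=2 -> V=14
t=10: input=5 -> V=0 FIRE
t=11: input=3 -> V=21
t=12: input=1 -> V=0 FIRE
t=13: input=3 -> V=21
t=14: input=1 -> V=0 FIRE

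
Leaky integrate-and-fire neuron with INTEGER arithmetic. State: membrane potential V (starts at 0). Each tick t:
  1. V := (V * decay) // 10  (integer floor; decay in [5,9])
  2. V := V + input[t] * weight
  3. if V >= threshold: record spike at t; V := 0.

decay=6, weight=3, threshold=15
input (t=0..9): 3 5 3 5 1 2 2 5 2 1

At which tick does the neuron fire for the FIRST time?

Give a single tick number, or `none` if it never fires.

Answer: 1

Derivation:
t=0: input=3 -> V=9
t=1: input=5 -> V=0 FIRE
t=2: input=3 -> V=9
t=3: input=5 -> V=0 FIRE
t=4: input=1 -> V=3
t=5: input=2 -> V=7
t=6: input=2 -> V=10
t=7: input=5 -> V=0 FIRE
t=8: input=2 -> V=6
t=9: input=1 -> V=6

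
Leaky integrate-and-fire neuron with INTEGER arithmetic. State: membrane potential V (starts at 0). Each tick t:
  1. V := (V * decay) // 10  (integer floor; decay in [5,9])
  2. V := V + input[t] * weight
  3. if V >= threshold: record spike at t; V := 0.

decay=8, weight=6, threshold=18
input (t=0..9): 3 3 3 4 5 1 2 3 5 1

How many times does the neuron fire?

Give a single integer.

Answer: 7

Derivation:
t=0: input=3 -> V=0 FIRE
t=1: input=3 -> V=0 FIRE
t=2: input=3 -> V=0 FIRE
t=3: input=4 -> V=0 FIRE
t=4: input=5 -> V=0 FIRE
t=5: input=1 -> V=6
t=6: input=2 -> V=16
t=7: input=3 -> V=0 FIRE
t=8: input=5 -> V=0 FIRE
t=9: input=1 -> V=6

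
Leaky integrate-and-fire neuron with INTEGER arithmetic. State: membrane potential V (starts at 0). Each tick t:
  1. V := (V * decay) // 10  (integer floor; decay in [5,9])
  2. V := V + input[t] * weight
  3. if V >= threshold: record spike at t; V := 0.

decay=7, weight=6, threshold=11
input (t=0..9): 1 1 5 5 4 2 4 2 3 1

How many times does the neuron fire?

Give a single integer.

t=0: input=1 -> V=6
t=1: input=1 -> V=10
t=2: input=5 -> V=0 FIRE
t=3: input=5 -> V=0 FIRE
t=4: input=4 -> V=0 FIRE
t=5: input=2 -> V=0 FIRE
t=6: input=4 -> V=0 FIRE
t=7: input=2 -> V=0 FIRE
t=8: input=3 -> V=0 FIRE
t=9: input=1 -> V=6

Answer: 7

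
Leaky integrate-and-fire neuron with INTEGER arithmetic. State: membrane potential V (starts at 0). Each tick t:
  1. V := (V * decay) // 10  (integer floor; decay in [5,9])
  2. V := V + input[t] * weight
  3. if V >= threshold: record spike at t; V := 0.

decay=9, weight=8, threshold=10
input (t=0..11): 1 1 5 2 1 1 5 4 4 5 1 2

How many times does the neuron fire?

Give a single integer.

Answer: 9

Derivation:
t=0: input=1 -> V=8
t=1: input=1 -> V=0 FIRE
t=2: input=5 -> V=0 FIRE
t=3: input=2 -> V=0 FIRE
t=4: input=1 -> V=8
t=5: input=1 -> V=0 FIRE
t=6: input=5 -> V=0 FIRE
t=7: input=4 -> V=0 FIRE
t=8: input=4 -> V=0 FIRE
t=9: input=5 -> V=0 FIRE
t=10: input=1 -> V=8
t=11: input=2 -> V=0 FIRE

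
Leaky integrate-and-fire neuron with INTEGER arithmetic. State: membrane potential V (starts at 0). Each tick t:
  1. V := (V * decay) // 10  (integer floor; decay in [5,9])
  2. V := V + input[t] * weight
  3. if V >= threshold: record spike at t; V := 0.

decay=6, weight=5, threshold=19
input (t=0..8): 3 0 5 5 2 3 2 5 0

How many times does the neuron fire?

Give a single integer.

Answer: 4

Derivation:
t=0: input=3 -> V=15
t=1: input=0 -> V=9
t=2: input=5 -> V=0 FIRE
t=3: input=5 -> V=0 FIRE
t=4: input=2 -> V=10
t=5: input=3 -> V=0 FIRE
t=6: input=2 -> V=10
t=7: input=5 -> V=0 FIRE
t=8: input=0 -> V=0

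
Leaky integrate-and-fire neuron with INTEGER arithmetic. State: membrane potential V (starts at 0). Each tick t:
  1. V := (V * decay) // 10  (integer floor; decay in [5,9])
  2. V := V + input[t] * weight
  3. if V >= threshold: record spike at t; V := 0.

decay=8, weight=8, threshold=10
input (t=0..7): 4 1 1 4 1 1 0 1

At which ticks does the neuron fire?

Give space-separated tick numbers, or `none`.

t=0: input=4 -> V=0 FIRE
t=1: input=1 -> V=8
t=2: input=1 -> V=0 FIRE
t=3: input=4 -> V=0 FIRE
t=4: input=1 -> V=8
t=5: input=1 -> V=0 FIRE
t=6: input=0 -> V=0
t=7: input=1 -> V=8

Answer: 0 2 3 5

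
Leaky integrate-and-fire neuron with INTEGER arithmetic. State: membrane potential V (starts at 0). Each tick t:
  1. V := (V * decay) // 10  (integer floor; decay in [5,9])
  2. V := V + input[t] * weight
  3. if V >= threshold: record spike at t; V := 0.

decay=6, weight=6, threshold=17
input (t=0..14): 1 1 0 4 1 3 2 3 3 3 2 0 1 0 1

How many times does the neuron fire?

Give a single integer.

Answer: 5

Derivation:
t=0: input=1 -> V=6
t=1: input=1 -> V=9
t=2: input=0 -> V=5
t=3: input=4 -> V=0 FIRE
t=4: input=1 -> V=6
t=5: input=3 -> V=0 FIRE
t=6: input=2 -> V=12
t=7: input=3 -> V=0 FIRE
t=8: input=3 -> V=0 FIRE
t=9: input=3 -> V=0 FIRE
t=10: input=2 -> V=12
t=11: input=0 -> V=7
t=12: input=1 -> V=10
t=13: input=0 -> V=6
t=14: input=1 -> V=9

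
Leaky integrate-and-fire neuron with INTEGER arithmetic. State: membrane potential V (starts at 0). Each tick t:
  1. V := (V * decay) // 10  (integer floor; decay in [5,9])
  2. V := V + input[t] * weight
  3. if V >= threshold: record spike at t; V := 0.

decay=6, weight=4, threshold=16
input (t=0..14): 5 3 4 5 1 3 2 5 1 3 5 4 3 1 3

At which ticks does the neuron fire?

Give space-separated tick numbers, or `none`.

Answer: 0 2 3 6 7 10 11 14

Derivation:
t=0: input=5 -> V=0 FIRE
t=1: input=3 -> V=12
t=2: input=4 -> V=0 FIRE
t=3: input=5 -> V=0 FIRE
t=4: input=1 -> V=4
t=5: input=3 -> V=14
t=6: input=2 -> V=0 FIRE
t=7: input=5 -> V=0 FIRE
t=8: input=1 -> V=4
t=9: input=3 -> V=14
t=10: input=5 -> V=0 FIRE
t=11: input=4 -> V=0 FIRE
t=12: input=3 -> V=12
t=13: input=1 -> V=11
t=14: input=3 -> V=0 FIRE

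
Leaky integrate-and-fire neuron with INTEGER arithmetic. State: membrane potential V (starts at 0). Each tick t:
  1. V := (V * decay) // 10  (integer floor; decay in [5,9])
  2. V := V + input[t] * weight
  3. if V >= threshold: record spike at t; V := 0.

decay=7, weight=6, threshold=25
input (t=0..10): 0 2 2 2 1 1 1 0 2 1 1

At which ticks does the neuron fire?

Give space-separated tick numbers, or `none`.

Answer: 3

Derivation:
t=0: input=0 -> V=0
t=1: input=2 -> V=12
t=2: input=2 -> V=20
t=3: input=2 -> V=0 FIRE
t=4: input=1 -> V=6
t=5: input=1 -> V=10
t=6: input=1 -> V=13
t=7: input=0 -> V=9
t=8: input=2 -> V=18
t=9: input=1 -> V=18
t=10: input=1 -> V=18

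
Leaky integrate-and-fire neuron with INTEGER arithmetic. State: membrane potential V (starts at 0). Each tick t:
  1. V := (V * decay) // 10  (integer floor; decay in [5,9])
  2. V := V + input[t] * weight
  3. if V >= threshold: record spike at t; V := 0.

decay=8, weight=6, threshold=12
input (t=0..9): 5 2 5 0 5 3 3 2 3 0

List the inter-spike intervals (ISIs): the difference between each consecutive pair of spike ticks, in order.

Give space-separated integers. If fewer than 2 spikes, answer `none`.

Answer: 1 1 2 1 1 1 1

Derivation:
t=0: input=5 -> V=0 FIRE
t=1: input=2 -> V=0 FIRE
t=2: input=5 -> V=0 FIRE
t=3: input=0 -> V=0
t=4: input=5 -> V=0 FIRE
t=5: input=3 -> V=0 FIRE
t=6: input=3 -> V=0 FIRE
t=7: input=2 -> V=0 FIRE
t=8: input=3 -> V=0 FIRE
t=9: input=0 -> V=0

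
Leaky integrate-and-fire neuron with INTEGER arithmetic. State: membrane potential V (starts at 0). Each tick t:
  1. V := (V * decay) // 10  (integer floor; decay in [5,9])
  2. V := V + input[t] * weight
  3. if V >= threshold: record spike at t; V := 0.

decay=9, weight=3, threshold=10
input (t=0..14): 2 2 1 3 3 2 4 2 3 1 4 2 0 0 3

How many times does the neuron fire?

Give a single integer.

Answer: 7

Derivation:
t=0: input=2 -> V=6
t=1: input=2 -> V=0 FIRE
t=2: input=1 -> V=3
t=3: input=3 -> V=0 FIRE
t=4: input=3 -> V=9
t=5: input=2 -> V=0 FIRE
t=6: input=4 -> V=0 FIRE
t=7: input=2 -> V=6
t=8: input=3 -> V=0 FIRE
t=9: input=1 -> V=3
t=10: input=4 -> V=0 FIRE
t=11: input=2 -> V=6
t=12: input=0 -> V=5
t=13: input=0 -> V=4
t=14: input=3 -> V=0 FIRE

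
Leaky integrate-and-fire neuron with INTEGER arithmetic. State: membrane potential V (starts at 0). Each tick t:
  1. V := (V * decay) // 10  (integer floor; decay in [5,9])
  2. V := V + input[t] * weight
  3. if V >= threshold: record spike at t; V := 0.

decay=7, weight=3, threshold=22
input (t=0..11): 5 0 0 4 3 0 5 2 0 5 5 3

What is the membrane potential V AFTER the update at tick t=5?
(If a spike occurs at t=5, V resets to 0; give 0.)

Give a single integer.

Answer: 14

Derivation:
t=0: input=5 -> V=15
t=1: input=0 -> V=10
t=2: input=0 -> V=7
t=3: input=4 -> V=16
t=4: input=3 -> V=20
t=5: input=0 -> V=14
t=6: input=5 -> V=0 FIRE
t=7: input=2 -> V=6
t=8: input=0 -> V=4
t=9: input=5 -> V=17
t=10: input=5 -> V=0 FIRE
t=11: input=3 -> V=9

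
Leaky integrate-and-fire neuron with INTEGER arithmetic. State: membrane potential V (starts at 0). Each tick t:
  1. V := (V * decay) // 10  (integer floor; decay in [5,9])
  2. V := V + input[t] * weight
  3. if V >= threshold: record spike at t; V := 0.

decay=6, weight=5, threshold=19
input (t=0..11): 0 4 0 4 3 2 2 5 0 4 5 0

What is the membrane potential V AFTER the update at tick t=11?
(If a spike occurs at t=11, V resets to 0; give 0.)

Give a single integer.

Answer: 0

Derivation:
t=0: input=0 -> V=0
t=1: input=4 -> V=0 FIRE
t=2: input=0 -> V=0
t=3: input=4 -> V=0 FIRE
t=4: input=3 -> V=15
t=5: input=2 -> V=0 FIRE
t=6: input=2 -> V=10
t=7: input=5 -> V=0 FIRE
t=8: input=0 -> V=0
t=9: input=4 -> V=0 FIRE
t=10: input=5 -> V=0 FIRE
t=11: input=0 -> V=0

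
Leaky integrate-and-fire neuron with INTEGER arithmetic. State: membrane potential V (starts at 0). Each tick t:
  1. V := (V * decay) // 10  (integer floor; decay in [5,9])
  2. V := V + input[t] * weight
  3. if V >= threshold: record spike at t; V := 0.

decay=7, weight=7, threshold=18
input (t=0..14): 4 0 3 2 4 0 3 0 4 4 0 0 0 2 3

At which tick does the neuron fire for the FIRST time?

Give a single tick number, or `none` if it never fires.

Answer: 0

Derivation:
t=0: input=4 -> V=0 FIRE
t=1: input=0 -> V=0
t=2: input=3 -> V=0 FIRE
t=3: input=2 -> V=14
t=4: input=4 -> V=0 FIRE
t=5: input=0 -> V=0
t=6: input=3 -> V=0 FIRE
t=7: input=0 -> V=0
t=8: input=4 -> V=0 FIRE
t=9: input=4 -> V=0 FIRE
t=10: input=0 -> V=0
t=11: input=0 -> V=0
t=12: input=0 -> V=0
t=13: input=2 -> V=14
t=14: input=3 -> V=0 FIRE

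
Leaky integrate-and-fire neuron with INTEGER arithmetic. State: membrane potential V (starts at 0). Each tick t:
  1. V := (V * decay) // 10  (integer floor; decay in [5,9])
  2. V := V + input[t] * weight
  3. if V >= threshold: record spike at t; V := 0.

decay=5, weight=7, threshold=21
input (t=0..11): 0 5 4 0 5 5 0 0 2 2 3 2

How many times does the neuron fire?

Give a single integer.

t=0: input=0 -> V=0
t=1: input=5 -> V=0 FIRE
t=2: input=4 -> V=0 FIRE
t=3: input=0 -> V=0
t=4: input=5 -> V=0 FIRE
t=5: input=5 -> V=0 FIRE
t=6: input=0 -> V=0
t=7: input=0 -> V=0
t=8: input=2 -> V=14
t=9: input=2 -> V=0 FIRE
t=10: input=3 -> V=0 FIRE
t=11: input=2 -> V=14

Answer: 6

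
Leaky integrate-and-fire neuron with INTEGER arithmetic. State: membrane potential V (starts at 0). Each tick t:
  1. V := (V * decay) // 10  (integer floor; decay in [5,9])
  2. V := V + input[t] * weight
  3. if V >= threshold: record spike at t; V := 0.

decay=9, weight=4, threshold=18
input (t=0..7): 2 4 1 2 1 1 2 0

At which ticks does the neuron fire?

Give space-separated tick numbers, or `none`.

Answer: 1 6

Derivation:
t=0: input=2 -> V=8
t=1: input=4 -> V=0 FIRE
t=2: input=1 -> V=4
t=3: input=2 -> V=11
t=4: input=1 -> V=13
t=5: input=1 -> V=15
t=6: input=2 -> V=0 FIRE
t=7: input=0 -> V=0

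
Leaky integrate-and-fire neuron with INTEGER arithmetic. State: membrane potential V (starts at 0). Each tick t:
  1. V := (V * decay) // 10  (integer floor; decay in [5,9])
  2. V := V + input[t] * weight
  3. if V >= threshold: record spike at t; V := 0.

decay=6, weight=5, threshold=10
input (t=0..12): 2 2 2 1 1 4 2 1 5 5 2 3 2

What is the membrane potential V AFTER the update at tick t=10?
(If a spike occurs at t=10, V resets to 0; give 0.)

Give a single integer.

Answer: 0

Derivation:
t=0: input=2 -> V=0 FIRE
t=1: input=2 -> V=0 FIRE
t=2: input=2 -> V=0 FIRE
t=3: input=1 -> V=5
t=4: input=1 -> V=8
t=5: input=4 -> V=0 FIRE
t=6: input=2 -> V=0 FIRE
t=7: input=1 -> V=5
t=8: input=5 -> V=0 FIRE
t=9: input=5 -> V=0 FIRE
t=10: input=2 -> V=0 FIRE
t=11: input=3 -> V=0 FIRE
t=12: input=2 -> V=0 FIRE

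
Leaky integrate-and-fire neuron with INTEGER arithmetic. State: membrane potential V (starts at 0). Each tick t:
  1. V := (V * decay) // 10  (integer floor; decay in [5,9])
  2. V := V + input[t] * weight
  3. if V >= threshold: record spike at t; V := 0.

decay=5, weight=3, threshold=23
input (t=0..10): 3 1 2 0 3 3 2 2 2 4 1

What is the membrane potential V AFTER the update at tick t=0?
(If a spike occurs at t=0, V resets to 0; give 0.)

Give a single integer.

Answer: 9

Derivation:
t=0: input=3 -> V=9
t=1: input=1 -> V=7
t=2: input=2 -> V=9
t=3: input=0 -> V=4
t=4: input=3 -> V=11
t=5: input=3 -> V=14
t=6: input=2 -> V=13
t=7: input=2 -> V=12
t=8: input=2 -> V=12
t=9: input=4 -> V=18
t=10: input=1 -> V=12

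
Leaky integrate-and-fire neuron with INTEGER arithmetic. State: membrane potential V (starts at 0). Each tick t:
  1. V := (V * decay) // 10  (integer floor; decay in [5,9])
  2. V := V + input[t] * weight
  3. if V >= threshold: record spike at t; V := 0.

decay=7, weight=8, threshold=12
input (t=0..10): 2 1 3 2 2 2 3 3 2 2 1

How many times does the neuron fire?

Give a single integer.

Answer: 9

Derivation:
t=0: input=2 -> V=0 FIRE
t=1: input=1 -> V=8
t=2: input=3 -> V=0 FIRE
t=3: input=2 -> V=0 FIRE
t=4: input=2 -> V=0 FIRE
t=5: input=2 -> V=0 FIRE
t=6: input=3 -> V=0 FIRE
t=7: input=3 -> V=0 FIRE
t=8: input=2 -> V=0 FIRE
t=9: input=2 -> V=0 FIRE
t=10: input=1 -> V=8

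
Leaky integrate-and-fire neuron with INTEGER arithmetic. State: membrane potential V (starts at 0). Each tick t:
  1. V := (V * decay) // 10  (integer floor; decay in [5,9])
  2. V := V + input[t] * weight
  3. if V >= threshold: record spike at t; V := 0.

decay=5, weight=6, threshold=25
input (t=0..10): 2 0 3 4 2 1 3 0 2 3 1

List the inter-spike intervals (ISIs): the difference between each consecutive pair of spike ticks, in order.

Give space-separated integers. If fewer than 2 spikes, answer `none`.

t=0: input=2 -> V=12
t=1: input=0 -> V=6
t=2: input=3 -> V=21
t=3: input=4 -> V=0 FIRE
t=4: input=2 -> V=12
t=5: input=1 -> V=12
t=6: input=3 -> V=24
t=7: input=0 -> V=12
t=8: input=2 -> V=18
t=9: input=3 -> V=0 FIRE
t=10: input=1 -> V=6

Answer: 6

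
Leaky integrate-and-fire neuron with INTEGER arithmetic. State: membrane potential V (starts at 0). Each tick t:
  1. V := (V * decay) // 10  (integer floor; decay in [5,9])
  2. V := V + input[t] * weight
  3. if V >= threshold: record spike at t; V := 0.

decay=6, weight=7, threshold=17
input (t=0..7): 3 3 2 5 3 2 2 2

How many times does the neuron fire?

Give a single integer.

Answer: 5

Derivation:
t=0: input=3 -> V=0 FIRE
t=1: input=3 -> V=0 FIRE
t=2: input=2 -> V=14
t=3: input=5 -> V=0 FIRE
t=4: input=3 -> V=0 FIRE
t=5: input=2 -> V=14
t=6: input=2 -> V=0 FIRE
t=7: input=2 -> V=14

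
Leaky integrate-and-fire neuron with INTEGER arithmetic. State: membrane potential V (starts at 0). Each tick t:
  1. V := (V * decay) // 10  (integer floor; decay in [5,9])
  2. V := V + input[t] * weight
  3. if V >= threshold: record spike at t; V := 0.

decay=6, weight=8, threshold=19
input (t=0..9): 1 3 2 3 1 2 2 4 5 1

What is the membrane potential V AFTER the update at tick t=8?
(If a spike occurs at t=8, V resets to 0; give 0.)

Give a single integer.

Answer: 0

Derivation:
t=0: input=1 -> V=8
t=1: input=3 -> V=0 FIRE
t=2: input=2 -> V=16
t=3: input=3 -> V=0 FIRE
t=4: input=1 -> V=8
t=5: input=2 -> V=0 FIRE
t=6: input=2 -> V=16
t=7: input=4 -> V=0 FIRE
t=8: input=5 -> V=0 FIRE
t=9: input=1 -> V=8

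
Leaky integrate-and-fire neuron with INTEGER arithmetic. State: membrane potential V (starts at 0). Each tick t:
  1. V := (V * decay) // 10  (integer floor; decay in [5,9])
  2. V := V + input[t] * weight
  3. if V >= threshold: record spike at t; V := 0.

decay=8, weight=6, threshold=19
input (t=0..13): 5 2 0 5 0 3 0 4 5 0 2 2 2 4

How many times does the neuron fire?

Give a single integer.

Answer: 6

Derivation:
t=0: input=5 -> V=0 FIRE
t=1: input=2 -> V=12
t=2: input=0 -> V=9
t=3: input=5 -> V=0 FIRE
t=4: input=0 -> V=0
t=5: input=3 -> V=18
t=6: input=0 -> V=14
t=7: input=4 -> V=0 FIRE
t=8: input=5 -> V=0 FIRE
t=9: input=0 -> V=0
t=10: input=2 -> V=12
t=11: input=2 -> V=0 FIRE
t=12: input=2 -> V=12
t=13: input=4 -> V=0 FIRE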